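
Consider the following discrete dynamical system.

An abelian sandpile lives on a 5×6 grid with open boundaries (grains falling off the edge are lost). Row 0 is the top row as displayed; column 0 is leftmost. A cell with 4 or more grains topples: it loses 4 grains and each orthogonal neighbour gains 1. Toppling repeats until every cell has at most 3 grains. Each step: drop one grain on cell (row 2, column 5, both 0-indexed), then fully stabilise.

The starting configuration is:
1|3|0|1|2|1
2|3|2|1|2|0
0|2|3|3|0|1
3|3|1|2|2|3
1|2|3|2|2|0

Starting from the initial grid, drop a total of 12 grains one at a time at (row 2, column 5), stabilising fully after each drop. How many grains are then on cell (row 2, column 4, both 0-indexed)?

3

k=0  1|3|0|1|2|1
2|3|2|1|2|0
0|2|3|3|0|1
3|3|1|2|2|3
1|2|3|2|2|0
k=1  1|3|0|1|2|1
2|3|2|1|2|0
0|2|3|3|0|2
3|3|1|2|2|3
1|2|3|2|2|0
k=2  1|3|0|1|2|1
2|3|2|1|2|0
0|2|3|3|0|3
3|3|1|2|2|3
1|2|3|2|2|0
k=3  1|3|0|1|2|1
2|3|2|1|2|1
0|2|3|3|1|1
3|3|1|2|3|0
1|2|3|2|2|1
k=4  1|3|0|1|2|1
2|3|2|1|2|1
0|2|3|3|1|2
3|3|1|2|3|0
1|2|3|2|2|1
k=5  1|3|0|1|2|1
2|3|2|1|2|1
0|2|3|3|1|3
3|3|1|2|3|0
1|2|3|2|2|1
k=6  1|3|0|1|2|1
2|3|2|1|2|2
0|2|3|3|2|0
3|3|1|2|3|1
1|2|3|2|2|1
k=7  1|3|0|1|2|1
2|3|2|1|2|2
0|2|3|3|2|1
3|3|1|2|3|1
1|2|3|2|2|1
k=8  1|3|0|1|2|1
2|3|2|1|2|2
0|2|3|3|2|2
3|3|1|2|3|1
1|2|3|2|2|1
k=9  1|3|0|1|2|1
2|3|2|1|2|2
0|2|3|3|2|3
3|3|1|2|3|1
1|2|3|2|2|1
k=10  1|3|0|1|2|1
2|3|2|1|2|3
0|2|3|3|3|0
3|3|1|2|3|2
1|2|3|2|2|1
k=11  1|3|0|1|2|1
2|3|2|1|2|3
0|2|3|3|3|1
3|3|1|2|3|2
1|2|3|2|2|1
k=12  1|3|0|1|2|1
2|3|2|1|2|3
0|2|3|3|3|2
3|3|1|2|3|2
1|2|3|2|2|1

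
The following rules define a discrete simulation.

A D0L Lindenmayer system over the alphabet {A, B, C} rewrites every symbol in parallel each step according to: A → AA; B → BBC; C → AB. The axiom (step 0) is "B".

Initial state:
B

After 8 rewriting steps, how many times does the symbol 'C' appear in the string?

408

step 0: B
step 1: BBC
step 2: BBCBBCAB
step 3: BBCBBCABBBCBBCABAABBC
step 4: BBCBBCABBBCBBCABAABBCBBCBBCABBBCBBCABAABBCAAAABBCBBCAB
step 5: BBCBBCABBBCBBCABAABBCBBCBBCABBBCBBCABAABBCAAAABBCBBCABBBCB…BCABBBCBBCABAABBCAAAABBCBBCABAAAAAAAABBCBBCABBBCBBCABAABBC  (len 137)
step 6: BBCBBCABBBCBBCABAABBCBBCBBCABBBCBBCABAABBCAAAABBCBBCABBBCB…AAAABBCBBCABBBCBBCABAABBCBBCBBCABBBCBBCABAABBCAAAABBCBBCAB  (len 344)
step 7: BBCBBCABBBCBBCABAABBCBBCBBCABBBCBBCABAABBCAAAABBCBBCABBBCB…BCABBBCBBCABAABBCAAAABBCBBCABAAAAAAAABBCBBCABBBCBBCABAABBC  (len 857)
step 8: BBCBBCABBBCBBCABAABBCBBCBBCABBBCBBCABAABBCAAAABBCBBCABBBCB…AAAABBCBBCABBBCBBCABAABBCBBCBBCABBBCBBCABAABBCAAAABBCBBCAB  (len 2122)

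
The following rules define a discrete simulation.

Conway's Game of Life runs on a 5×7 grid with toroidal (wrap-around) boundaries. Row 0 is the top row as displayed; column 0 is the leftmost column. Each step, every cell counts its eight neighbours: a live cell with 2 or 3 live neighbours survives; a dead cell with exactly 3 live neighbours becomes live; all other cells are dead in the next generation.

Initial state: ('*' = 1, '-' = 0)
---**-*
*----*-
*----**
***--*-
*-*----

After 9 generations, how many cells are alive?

8

t=0: ---**-*
*----*-
*----**
***--*-
*-*----
t=1: **-****
*------
----**-
--*--*-
*-*-**-
t=2: --**---
**-*---
----***
-*-----
*-*----
t=3: *--*---
**-*-**
-**-***
**---**
--**---
t=4: *--*---
---*---
---*---
-------
--***--
t=5: -------
--***--
-------
--*-*--
--***--
t=6: -------
---*---
--*-*--
--*-*--
--*-*--
t=7: ---*---
---*---
--*-*--
-**-**-
-------
t=8: -------
--***--
-**-**-
-**-**-
--***--
t=9: -------
-**-**-
-------
-------
-**-**-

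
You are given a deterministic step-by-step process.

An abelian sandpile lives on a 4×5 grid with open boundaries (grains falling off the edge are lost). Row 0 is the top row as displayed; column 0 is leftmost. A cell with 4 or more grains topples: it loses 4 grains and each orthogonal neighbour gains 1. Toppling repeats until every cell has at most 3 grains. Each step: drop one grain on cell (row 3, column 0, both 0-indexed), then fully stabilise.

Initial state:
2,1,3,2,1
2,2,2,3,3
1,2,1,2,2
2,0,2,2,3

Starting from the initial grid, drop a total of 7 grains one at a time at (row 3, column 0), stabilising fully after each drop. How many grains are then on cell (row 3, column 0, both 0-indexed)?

1

k=0  2,1,3,2,1
2,2,2,3,3
1,2,1,2,2
2,0,2,2,3
k=1  2,1,3,2,1
2,2,2,3,3
1,2,1,2,2
3,0,2,2,3
k=2  2,1,3,2,1
2,2,2,3,3
2,2,1,2,2
0,1,2,2,3
k=3  2,1,3,2,1
2,2,2,3,3
2,2,1,2,2
1,1,2,2,3
k=4  2,1,3,2,1
2,2,2,3,3
2,2,1,2,2
2,1,2,2,3
k=5  2,1,3,2,1
2,2,2,3,3
2,2,1,2,2
3,1,2,2,3
k=6  2,1,3,2,1
2,2,2,3,3
3,2,1,2,2
0,2,2,2,3
k=7  2,1,3,2,1
2,2,2,3,3
3,2,1,2,2
1,2,2,2,3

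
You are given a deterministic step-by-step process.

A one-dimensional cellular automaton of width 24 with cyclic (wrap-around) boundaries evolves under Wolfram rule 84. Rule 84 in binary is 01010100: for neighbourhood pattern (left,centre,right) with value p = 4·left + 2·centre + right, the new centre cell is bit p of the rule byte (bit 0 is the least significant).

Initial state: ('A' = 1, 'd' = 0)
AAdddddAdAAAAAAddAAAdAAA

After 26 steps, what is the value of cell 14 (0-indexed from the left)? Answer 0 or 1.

[0] AAdddddAdAAAAAAddAAAdAAA
[1] dAAddddAddddddAAdddAdddd
[2] ddAAdddAAddddddAAddAAddd
[3] dddAAdddAAddddddAAddAAdd
[4] ddddAAdddAAddddddAAddAAd
[5] dddddAAdddAAddddddAAddAA
[6] AdddddAAdddAAddddddAAddA
[7] AAdddddAAdddAAddddddAAdd
[8] dAAdddddAAdddAAddddddAAd
[9] ddAAdddddAAdddAAddddddAA
[10] AddAAdddddAAdddAAddddddA
[11] AAddAAdddddAAdddAAdddddd
[12] dAAddAAdddddAAdddAAddddd
[13] ddAAddAAdddddAAdddAAdddd
[14] dddAAddAAdddddAAdddAAddd
[15] ddddAAddAAdddddAAdddAAdd
[16] dddddAAddAAdddddAAdddAAd
[17] ddddddAAddAAdddddAAdddAA
[18] AddddddAAddAAdddddAAdddA
[19] AAddddddAAddAAdddddAAddd
[20] dAAddddddAAddAAdddddAAdd
[21] ddAAddddddAAddAAdddddAAd
[22] dddAAddddddAAddAAdddddAA
[23] AdddAAddddddAAddAAdddddA
[24] AAdddAAddddddAAddAAddddd
[25] dAAdddAAddddddAAddAAdddd
[26] ddAAdddAAddddddAAddAAddd

0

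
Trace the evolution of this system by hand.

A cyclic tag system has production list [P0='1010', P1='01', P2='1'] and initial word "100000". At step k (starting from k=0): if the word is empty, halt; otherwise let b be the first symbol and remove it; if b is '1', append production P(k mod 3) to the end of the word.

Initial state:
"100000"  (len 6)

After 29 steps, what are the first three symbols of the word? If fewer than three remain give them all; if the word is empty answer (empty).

[0] "100000"  (len 6)
[1] "000001010"  (len 9)
[2] "00001010"  (len 8)
[3] "0001010"  (len 7)
[4] "001010"  (len 6)
[5] "01010"  (len 5)
[6] "1010"  (len 4)
[7] "0101010"  (len 7)
[8] "101010"  (len 6)
[9] "010101"  (len 6)
[10] "10101"  (len 5)
[11] "010101"  (len 6)
[12] "10101"  (len 5)
[13] "01011010"  (len 8)
[14] "1011010"  (len 7)
[15] "0110101"  (len 7)
[16] "110101"  (len 6)
[17] "1010101"  (len 7)
[18] "0101011"  (len 7)
[19] "101011"  (len 6)
[20] "0101101"  (len 7)
[21] "101101"  (len 6)
[22] "011011010"  (len 9)
[23] "11011010"  (len 8)
[24] "10110101"  (len 8)
[25] "01101011010"  (len 11)
[26] "1101011010"  (len 10)
[27] "1010110101"  (len 10)
[28] "0101101011010"  (len 13)
[29] "101101011010"  (len 12)

101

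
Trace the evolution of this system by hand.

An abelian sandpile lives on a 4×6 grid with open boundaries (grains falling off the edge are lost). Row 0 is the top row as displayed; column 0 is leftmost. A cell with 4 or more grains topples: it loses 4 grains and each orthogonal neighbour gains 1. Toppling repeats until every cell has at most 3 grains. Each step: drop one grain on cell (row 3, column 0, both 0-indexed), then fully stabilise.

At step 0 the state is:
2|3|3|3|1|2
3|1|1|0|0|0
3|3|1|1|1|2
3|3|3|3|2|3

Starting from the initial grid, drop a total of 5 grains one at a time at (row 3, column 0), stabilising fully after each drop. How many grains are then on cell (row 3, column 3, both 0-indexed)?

0

gen 0: 2|3|3|3|1|2
3|1|1|0|0|0
3|3|1|1|1|2
3|3|3|3|2|3
gen 1: 3|3|3|3|1|2
0|3|1|0|0|0
2|1|3|2|1|2
2|2|1|0|3|3
gen 2: 3|3|3|3|1|2
0|3|1|0|0|0
2|1|3|2|1|2
3|2|1|0|3|3
gen 3: 3|3|3|3|1|2
0|3|1|0|0|0
3|1|3|2|1|2
0|3|1|0|3|3
gen 4: 3|3|3|3|1|2
0|3|1|0|0|0
3|1|3|2|1|2
1|3|1|0|3|3
gen 5: 3|3|3|3|1|2
0|3|1|0|0|0
3|1|3|2|1|2
2|3|1|0|3|3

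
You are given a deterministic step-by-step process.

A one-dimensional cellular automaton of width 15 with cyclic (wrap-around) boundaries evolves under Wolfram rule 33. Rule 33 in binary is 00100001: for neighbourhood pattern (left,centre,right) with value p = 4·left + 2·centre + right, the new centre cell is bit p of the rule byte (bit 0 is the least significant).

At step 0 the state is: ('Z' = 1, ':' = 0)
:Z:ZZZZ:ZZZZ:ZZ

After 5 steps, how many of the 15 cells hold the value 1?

4

[0] :Z:ZZZZ:ZZZZ:ZZ
[1] Z:Z::::Z::::Z::
[2] :Z::ZZ:::ZZ::::
[3] :::::::Z::::ZZZ
[4] :ZZZZZ:::ZZ::::
[5] :::::::Z::::ZZZ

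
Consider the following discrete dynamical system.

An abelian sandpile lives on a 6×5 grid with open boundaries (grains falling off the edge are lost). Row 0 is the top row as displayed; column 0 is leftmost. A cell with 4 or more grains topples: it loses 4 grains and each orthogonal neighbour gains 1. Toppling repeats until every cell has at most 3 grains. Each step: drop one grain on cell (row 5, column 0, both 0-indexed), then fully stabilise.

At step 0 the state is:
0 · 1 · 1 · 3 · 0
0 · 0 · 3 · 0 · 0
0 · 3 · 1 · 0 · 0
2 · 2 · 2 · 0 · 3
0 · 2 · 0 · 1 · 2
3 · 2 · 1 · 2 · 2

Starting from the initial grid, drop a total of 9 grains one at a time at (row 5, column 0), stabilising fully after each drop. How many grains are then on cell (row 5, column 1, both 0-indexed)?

0) 0 · 1 · 1 · 3 · 0
0 · 0 · 3 · 0 · 0
0 · 3 · 1 · 0 · 0
2 · 2 · 2 · 0 · 3
0 · 2 · 0 · 1 · 2
3 · 2 · 1 · 2 · 2
1) 0 · 1 · 1 · 3 · 0
0 · 0 · 3 · 0 · 0
0 · 3 · 1 · 0 · 0
2 · 2 · 2 · 0 · 3
1 · 2 · 0 · 1 · 2
0 · 3 · 1 · 2 · 2
2) 0 · 1 · 1 · 3 · 0
0 · 0 · 3 · 0 · 0
0 · 3 · 1 · 0 · 0
2 · 2 · 2 · 0 · 3
1 · 2 · 0 · 1 · 2
1 · 3 · 1 · 2 · 2
3) 0 · 1 · 1 · 3 · 0
0 · 0 · 3 · 0 · 0
0 · 3 · 1 · 0 · 0
2 · 2 · 2 · 0 · 3
1 · 2 · 0 · 1 · 2
2 · 3 · 1 · 2 · 2
4) 0 · 1 · 1 · 3 · 0
0 · 0 · 3 · 0 · 0
0 · 3 · 1 · 0 · 0
2 · 2 · 2 · 0 · 3
1 · 2 · 0 · 1 · 2
3 · 3 · 1 · 2 · 2
5) 0 · 1 · 1 · 3 · 0
0 · 0 · 3 · 0 · 0
0 · 3 · 1 · 0 · 0
2 · 2 · 2 · 0 · 3
2 · 3 · 0 · 1 · 2
1 · 0 · 2 · 2 · 2
6) 0 · 1 · 1 · 3 · 0
0 · 0 · 3 · 0 · 0
0 · 3 · 1 · 0 · 0
2 · 2 · 2 · 0 · 3
2 · 3 · 0 · 1 · 2
2 · 0 · 2 · 2 · 2
7) 0 · 1 · 1 · 3 · 0
0 · 0 · 3 · 0 · 0
0 · 3 · 1 · 0 · 0
2 · 2 · 2 · 0 · 3
2 · 3 · 0 · 1 · 2
3 · 0 · 2 · 2 · 2
8) 0 · 1 · 1 · 3 · 0
0 · 0 · 3 · 0 · 0
0 · 3 · 1 · 0 · 0
2 · 2 · 2 · 0 · 3
3 · 3 · 0 · 1 · 2
0 · 1 · 2 · 2 · 2
9) 0 · 1 · 1 · 3 · 0
0 · 0 · 3 · 0 · 0
0 · 3 · 1 · 0 · 0
2 · 2 · 2 · 0 · 3
3 · 3 · 0 · 1 · 2
1 · 1 · 2 · 2 · 2

1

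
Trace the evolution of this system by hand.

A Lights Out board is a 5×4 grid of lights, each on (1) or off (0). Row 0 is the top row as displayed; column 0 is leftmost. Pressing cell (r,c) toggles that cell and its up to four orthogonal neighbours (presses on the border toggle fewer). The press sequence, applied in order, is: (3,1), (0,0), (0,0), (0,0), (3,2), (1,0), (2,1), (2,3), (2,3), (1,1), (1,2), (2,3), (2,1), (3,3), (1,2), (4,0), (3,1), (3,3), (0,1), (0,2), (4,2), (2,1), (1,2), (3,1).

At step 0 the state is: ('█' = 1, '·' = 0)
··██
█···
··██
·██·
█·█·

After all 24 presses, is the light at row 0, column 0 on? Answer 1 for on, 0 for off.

t=0: ··██
█···
··██
·██·
█·█·
t=1: ··██
█···
·███
█···
███·
t=2: ████
····
·███
█···
███·
t=3: ··██
█···
·███
█···
███·
t=4: ████
····
·███
█···
███·
t=5: ████
····
·█·█
████
██··
t=6: ·███
██··
██·█
████
██··
t=7: ·███
█···
··██
█·██
██··
t=8: ·███
█··█
····
█·█·
██··
t=9: ·███
█···
··██
█·██
██··
t=10: ··██
·██·
·███
█·██
██··
t=11: ···█
···█
·█·█
█·██
██··
t=12: ···█
····
·██·
█·█·
██··
t=13: ···█
·█··
█···
███·
██··
t=14: ···█
·█··
█··█
██·█
██·█
t=15: ··██
··██
█·██
██·█
██·█
t=16: ··██
··██
█·██
·█·█
···█
t=17: ··██
··██
████
█·██
·█·█
t=18: ··██
··██
███·
█···
·█··
t=19: ██·█
·███
███·
█···
·█··
t=20: █·█·
·█·█
███·
█···
·█··
t=21: █·█·
·█·█
███·
█·█·
··██
t=22: █·█·
···█
····
███·
··██
t=23: █···
·██·
··█·
███·
··██
t=24: █···
·██·
·██·
····
·███

1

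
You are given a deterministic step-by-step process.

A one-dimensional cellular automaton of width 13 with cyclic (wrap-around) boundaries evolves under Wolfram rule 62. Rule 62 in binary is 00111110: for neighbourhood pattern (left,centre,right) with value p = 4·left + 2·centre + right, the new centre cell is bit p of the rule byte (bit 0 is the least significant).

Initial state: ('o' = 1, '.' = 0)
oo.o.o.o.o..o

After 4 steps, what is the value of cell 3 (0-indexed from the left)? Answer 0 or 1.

0) oo.o.o.o.o..o
1) ..ooooooooooo
2) ooo..........
3) o..o........o
4) .oooo......oo

1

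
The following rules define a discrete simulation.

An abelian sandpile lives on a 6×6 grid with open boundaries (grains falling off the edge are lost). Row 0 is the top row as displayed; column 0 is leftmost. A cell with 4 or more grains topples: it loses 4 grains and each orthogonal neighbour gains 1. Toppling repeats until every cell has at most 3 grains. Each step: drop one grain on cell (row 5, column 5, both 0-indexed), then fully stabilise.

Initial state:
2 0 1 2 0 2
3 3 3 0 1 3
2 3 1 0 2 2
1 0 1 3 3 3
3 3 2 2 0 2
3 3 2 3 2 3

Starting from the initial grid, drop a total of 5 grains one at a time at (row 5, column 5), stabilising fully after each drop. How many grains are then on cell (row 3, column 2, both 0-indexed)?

k=0  2 0 1 2 0 2
3 3 3 0 1 3
2 3 1 0 2 2
1 0 1 3 3 3
3 3 2 2 0 2
3 3 2 3 2 3
k=1  2 0 1 2 0 2
3 3 3 0 1 3
2 3 1 0 2 2
1 0 1 3 3 3
3 3 2 2 0 3
3 3 2 3 3 0
k=2  2 0 1 2 0 2
3 3 3 0 1 3
2 3 1 0 2 2
1 0 1 3 3 3
3 3 2 2 0 3
3 3 2 3 3 1
k=3  2 0 1 2 0 2
3 3 3 0 1 3
2 3 1 0 2 2
1 0 1 3 3 3
3 3 2 2 0 3
3 3 2 3 3 2
k=4  2 0 1 2 0 2
3 3 3 0 1 3
2 3 1 0 2 2
1 0 1 3 3 3
3 3 2 2 0 3
3 3 2 3 3 3
k=5  2 0 1 2 0 2
3 3 3 0 1 3
2 3 1 1 3 3
1 0 2 1 2 1
3 3 3 1 0 2
3 3 3 1 2 2

2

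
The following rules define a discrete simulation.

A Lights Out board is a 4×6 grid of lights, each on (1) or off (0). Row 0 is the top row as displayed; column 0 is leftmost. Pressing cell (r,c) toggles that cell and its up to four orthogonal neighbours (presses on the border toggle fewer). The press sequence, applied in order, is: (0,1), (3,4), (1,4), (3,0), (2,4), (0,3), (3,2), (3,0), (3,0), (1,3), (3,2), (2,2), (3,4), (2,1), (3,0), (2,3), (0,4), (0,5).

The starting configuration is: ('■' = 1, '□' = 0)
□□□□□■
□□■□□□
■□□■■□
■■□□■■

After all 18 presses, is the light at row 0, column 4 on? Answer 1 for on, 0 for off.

0

t=0: □□□□□■
□□■□□□
■□□■■□
■■□□■■
t=1: ■■■□□■
□■■□□□
■□□■■□
■■□□■■
t=2: ■■■□□■
□■■□□□
■□□■□□
■■□■□□
t=3: ■■■□■■
□■■■■■
■□□■■□
■■□■□□
t=4: ■■■□■■
□■■■■■
□□□■■□
□□□■□□
t=5: ■■■□■■
□■■■□■
□□□□□■
□□□■■□
t=6: ■■□■□■
□■■□□■
□□□□□■
□□□■■□
t=7: ■■□■□■
□■■□□■
□□■□□■
□■■□■□
t=8: ■■□■□■
□■■□□■
■□■□□■
■□■□■□
t=9: ■■□■□■
□■■□□■
□□■□□■
□■■□■□
t=10: ■■□□□■
□■□■■■
□□■■□■
□■■□■□
t=11: ■■□□□■
□■□■■■
□□□■□■
□□□■■□
t=12: ■■□□□■
□■■■■■
□■■□□■
□□■■■□
t=13: ■■□□□■
□■■■■■
□■■□■■
□□■□□■
t=14: ■■□□□■
□□■■■■
■□□□■■
□■■□□■
t=15: ■■□□□■
□□■■■■
□□□□■■
■□■□□■
t=16: ■■□□□■
□□■□■■
□□■■□■
■□■■□■
t=17: ■■□■■□
□□■□□■
□□■■□■
■□■■□■
t=18: ■■□■□■
□□■□□□
□□■■□■
■□■■□■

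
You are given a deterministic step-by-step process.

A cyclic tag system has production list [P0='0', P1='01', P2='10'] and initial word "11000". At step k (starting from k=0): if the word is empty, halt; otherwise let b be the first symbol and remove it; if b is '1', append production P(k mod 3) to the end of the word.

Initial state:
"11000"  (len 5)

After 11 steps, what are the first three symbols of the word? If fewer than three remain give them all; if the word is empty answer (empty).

[0] "11000"  (len 5)
[1] "10000"  (len 5)
[2] "000001"  (len 6)
[3] "00001"  (len 5)
[4] "0001"  (len 4)
[5] "001"  (len 3)
[6] "01"  (len 2)
[7] "1"  (len 1)
[8] "01"  (len 2)
[9] "1"  (len 1)
[10] "0"  (len 1)
[11] (halted — word empty)

(empty)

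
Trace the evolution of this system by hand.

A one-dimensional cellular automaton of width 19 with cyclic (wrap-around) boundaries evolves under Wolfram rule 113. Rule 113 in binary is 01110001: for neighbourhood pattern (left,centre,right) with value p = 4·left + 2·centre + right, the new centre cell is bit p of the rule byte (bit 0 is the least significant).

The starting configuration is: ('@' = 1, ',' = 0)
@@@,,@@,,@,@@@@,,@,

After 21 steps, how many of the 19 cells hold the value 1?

9

0) @@@,,@@,,@,@@@@,,@,
1) ,,@@,,@@,,@,,,@@,,@
2) @,,@@,,@@,,@@,,@@,,
3) ,@,,@@,,@@,,@@,,@@,
4) ,,@,,@@,,@@,,@@,,@@
5) @,,@,,@@,,@@,,@@,,@
6) @@,,@,,@@,,@@,,@@,,
7) ,@@,,@,,@@,,@@,,@@,
8) ,,@@,,@,,@@,,@@,,@@
9) @,,@@,,@,,@@,,@@,,@
10) @@,,@@,,@,,@@,,@@,,
11) ,@@,,@@,,@,,@@,,@@,
12) ,,@@,,@@,,@,,@@,,@@
13) @,,@@,,@@,,@,,@@,,@
14) @@,,@@,,@@,,@,,@@,,
15) ,@@,,@@,,@@,,@,,@@,
16) ,,@@,,@@,,@@,,@,,@@
17) @,,@@,,@@,,@@,,@,,@
18) @@,,@@,,@@,,@@,,@,,
19) ,@@,,@@,,@@,,@@,,@,
20) ,,@@,,@@,,@@,,@@,,@
21) @,,@@,,@@,,@@,,@@,,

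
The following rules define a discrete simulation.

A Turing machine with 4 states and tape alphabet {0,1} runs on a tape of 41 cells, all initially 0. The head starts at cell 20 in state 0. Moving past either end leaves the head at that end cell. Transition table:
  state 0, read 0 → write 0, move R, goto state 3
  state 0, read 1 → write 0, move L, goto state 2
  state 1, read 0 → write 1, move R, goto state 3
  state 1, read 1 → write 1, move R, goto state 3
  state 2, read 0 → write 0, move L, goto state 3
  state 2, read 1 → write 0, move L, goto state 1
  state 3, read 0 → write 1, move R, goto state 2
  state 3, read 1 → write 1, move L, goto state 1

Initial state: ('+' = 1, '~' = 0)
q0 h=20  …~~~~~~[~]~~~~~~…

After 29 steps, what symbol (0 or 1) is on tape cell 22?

0

gen 0: q0 h=20  …~~~~~~[~]~~~~~~…
gen 1: q3 h=21  …~~~~~~[~]~~~~~~…
gen 2: q2 h=22  …~~~~~+[~]~~~~~~…
gen 3: q3 h=21  …~~~~~~[+]~~~~~~…
gen 4: q1 h=20  …~~~~~~[~]+~~~~~…
gen 5: q3 h=21  …~~~~~+[+]~~~~~~…
gen 6: q1 h=20  …~~~~~~[+]+~~~~~…
gen 7: q3 h=21  …~~~~~+[+]~~~~~~…
gen 8: q1 h=20  …~~~~~~[+]+~~~~~…
gen 9: q3 h=21  …~~~~~+[+]~~~~~~…
gen 10: q1 h=20  …~~~~~~[+]+~~~~~…
gen 11: q3 h=21  …~~~~~+[+]~~~~~~…
gen 12: q1 h=20  …~~~~~~[+]+~~~~~…
gen 13: q3 h=21  …~~~~~+[+]~~~~~~…
gen 14: q1 h=20  …~~~~~~[+]+~~~~~…
gen 15: q3 h=21  …~~~~~+[+]~~~~~~…
gen 16: q1 h=20  …~~~~~~[+]+~~~~~…
gen 17: q3 h=21  …~~~~~+[+]~~~~~~…
gen 18: q1 h=20  …~~~~~~[+]+~~~~~…
gen 19: q3 h=21  …~~~~~+[+]~~~~~~…
gen 20: q1 h=20  …~~~~~~[+]+~~~~~…
gen 21: q3 h=21  …~~~~~+[+]~~~~~~…
gen 22: q1 h=20  …~~~~~~[+]+~~~~~…
gen 23: q3 h=21  …~~~~~+[+]~~~~~~…
gen 24: q1 h=20  …~~~~~~[+]+~~~~~…
gen 25: q3 h=21  …~~~~~+[+]~~~~~~…
gen 26: q1 h=20  …~~~~~~[+]+~~~~~…
gen 27: q3 h=21  …~~~~~+[+]~~~~~~…
gen 28: q1 h=20  …~~~~~~[+]+~~~~~…
gen 29: q3 h=21  …~~~~~+[+]~~~~~~…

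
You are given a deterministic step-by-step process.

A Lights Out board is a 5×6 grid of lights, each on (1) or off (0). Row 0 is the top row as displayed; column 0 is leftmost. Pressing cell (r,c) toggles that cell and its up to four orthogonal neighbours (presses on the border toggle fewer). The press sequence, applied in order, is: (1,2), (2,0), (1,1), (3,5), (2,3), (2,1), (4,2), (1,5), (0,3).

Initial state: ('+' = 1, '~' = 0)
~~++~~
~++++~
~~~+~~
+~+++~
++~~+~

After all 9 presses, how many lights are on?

gen 0: ~~++~~
~++++~
~~~+~~
+~+++~
++~~+~
gen 1: ~~~+~~
~~~~+~
~~++~~
+~+++~
++~~+~
gen 2: ~~~+~~
+~~~+~
++++~~
~~+++~
++~~+~
gen 3: ~+~+~~
~++~+~
+~++~~
~~+++~
++~~+~
gen 4: ~+~+~~
~++~+~
+~++~+
~~++~+
++~~++
gen 5: ~+~+~~
~++++~
+~~~++
~~+~~+
++~~++
gen 6: ~+~+~~
~~+++~
~++~++
~++~~+
++~~++
gen 7: ~+~+~~
~~+++~
~++~++
~+~~~+
+~++++
gen 8: ~+~+~+
~~++~+
~++~+~
~+~~~+
+~++++
gen 9: ~++~++
~~+~~+
~++~+~
~+~~~+
+~++++

16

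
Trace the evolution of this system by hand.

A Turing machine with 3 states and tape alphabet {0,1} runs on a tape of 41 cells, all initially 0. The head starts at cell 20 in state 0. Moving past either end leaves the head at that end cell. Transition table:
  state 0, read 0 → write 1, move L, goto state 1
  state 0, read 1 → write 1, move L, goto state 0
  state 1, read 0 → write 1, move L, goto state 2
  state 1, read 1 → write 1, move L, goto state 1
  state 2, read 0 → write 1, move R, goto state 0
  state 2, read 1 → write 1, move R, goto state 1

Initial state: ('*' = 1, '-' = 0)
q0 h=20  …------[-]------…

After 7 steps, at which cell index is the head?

step 0: q0 h=20  …------[-]------…
step 1: q1 h=19  …------[-]*-----…
step 2: q2 h=18  …------[-]**----…
step 3: q0 h=19  …-----*[*]*-----…
step 4: q0 h=18  …------[*]**----…
step 5: q0 h=17  …------[-]***---…
step 6: q1 h=16  …------[-]****--…
step 7: q2 h=15  …------[-]*****-…

15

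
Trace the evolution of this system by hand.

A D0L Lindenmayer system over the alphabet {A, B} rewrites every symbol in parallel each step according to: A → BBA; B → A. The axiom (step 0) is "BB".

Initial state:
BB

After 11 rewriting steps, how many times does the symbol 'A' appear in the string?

gen 0: BB
gen 1: AA
gen 2: BBABBA
gen 3: AABBAAABBA
gen 4: BBABBAAABBABBABBAAABBA
gen 5: AABBAAABBABBABBAAABBAAABBAAABBABBABBAAABBA
gen 6: BBABBAAABBABBABBAAABBAAABBAAABBABBABBAAABBABBABBAAABBABBABBAAABBAAABBAAABBABBABBAAABBA
gen 7: AABBAAABBABBABBAAABBAAABBAAABBABBABBAAABBABBABBAAABBABBABB…ABBABBABBAAABBABBABBAAABBABBABBAAABBAAABBAAABBABBABBAAABBA  (len 170)
gen 8: BBABBAAABBABBABBAAABBAAABBAAABBABBABBAAABBABBABBAAABBABBAB…ABBABBABBAAABBABBABBAAABBABBABBAAABBAAABBAAABBABBABBAAABBA  (len 342)
gen 9: AABBAAABBABBABBAAABBAAABBAAABBABBABBAAABBABBABBAAABBABBABB…ABBABBABBAAABBABBABBAAABBABBABBAAABBAAABBAAABBABBABBAAABBA  (len 682)
gen 10: BBABBAAABBABBABBAAABBAAABBAAABBABBABBAAABBABBABBAAABBABBAB…ABBABBABBAAABBABBABBAAABBABBABBAAABBAAABBAAABBABBABBAAABBA  (len 1366)
gen 11: AABBAAABBABBABBAAABBAAABBAAABBABBABBAAABBABBABBAAABBABBABB…ABBABBABBAAABBABBABBAAABBABBABBAAABBAAABBAAABBABBABBAAABBA  (len 2730)

1366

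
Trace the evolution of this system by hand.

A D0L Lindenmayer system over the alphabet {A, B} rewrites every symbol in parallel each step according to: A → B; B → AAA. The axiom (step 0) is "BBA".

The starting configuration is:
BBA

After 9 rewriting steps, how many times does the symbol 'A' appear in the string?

0) BBA
1) AAAAAAB
2) BBBBBBAAA
3) AAAAAAAAAAAAAAAAAABBB
4) BBBBBBBBBBBBBBBBBBAAAAAAAAA
5) AAAAAAAAAAAAAAAAAAAAAAAAAAAAAAAAAAAAAAAAAAAAAAAAAAAAAABBBBBBBBB
6) BBBBBBBBBBBBBBBBBBBBBBBBBBBBBBBBBBBBBBBBBBBBBBBBBBBBBBAAAAAAAAAAAAAAAAAAAAAAAAAAA
7) AAAAAAAAAAAAAAAAAAAAAAAAAAAAAAAAAAAAAAAAAAAAAAAAAAAAAAAAAA…AAAAAAAAAAAAAAAAAAAAAAAAAAAAAAABBBBBBBBBBBBBBBBBBBBBBBBBBB  (len 189)
8) BBBBBBBBBBBBBBBBBBBBBBBBBBBBBBBBBBBBBBBBBBBBBBBBBBBBBBBBBB…AAAAAAAAAAAAAAAAAAAAAAAAAAAAAAAAAAAAAAAAAAAAAAAAAAAAAAAAAA  (len 243)
9) AAAAAAAAAAAAAAAAAAAAAAAAAAAAAAAAAAAAAAAAAAAAAAAAAAAAAAAAAA…BBBBBBBBBBBBBBBBBBBBBBBBBBBBBBBBBBBBBBBBBBBBBBBBBBBBBBBBBB  (len 567)

486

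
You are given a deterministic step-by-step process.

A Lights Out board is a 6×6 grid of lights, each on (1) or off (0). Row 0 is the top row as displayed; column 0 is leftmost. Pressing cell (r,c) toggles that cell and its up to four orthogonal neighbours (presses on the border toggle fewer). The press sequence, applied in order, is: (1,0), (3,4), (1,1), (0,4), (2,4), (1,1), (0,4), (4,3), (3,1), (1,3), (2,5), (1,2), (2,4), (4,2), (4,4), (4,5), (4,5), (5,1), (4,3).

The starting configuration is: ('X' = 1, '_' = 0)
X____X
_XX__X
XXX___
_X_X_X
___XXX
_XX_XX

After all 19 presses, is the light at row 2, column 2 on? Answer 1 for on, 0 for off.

0

t=0: X____X
_XX__X
XXX___
_X_X_X
___XXX
_XX_XX
t=1: _____X
X_X__X
_XX___
_X_X_X
___XXX
_XX_XX
t=2: _____X
X_X__X
_XX_X_
_X__X_
___X_X
_XX_XX
t=3: _X___X
_X___X
__X_X_
_X__X_
___X_X
_XX_XX
t=4: _X_XX_
_X__XX
__X_X_
_X__X_
___X_X
_XX_XX
t=5: _X_XX_
_X___X
__XX_X
_X____
___X_X
_XX_XX
t=6: ___XX_
X_X__X
_XXX_X
_X____
___X_X
_XX_XX
t=7: _____X
X_X_XX
_XXX_X
_X____
___X_X
_XX_XX
t=8: _____X
X_X_XX
_XXX_X
_X_X__
__X_XX
_XXXXX
t=9: _____X
X_X_XX
__XX_X
X_XX__
_XX_XX
_XXXXX
t=10: ___X_X
X__X_X
__X__X
X_XX__
_XX_XX
_XXXXX
t=11: ___X_X
X__X__
__X_X_
X_XX_X
_XX_XX
_XXXXX
t=12: __XX_X
XXX___
____X_
X_XX_X
_XX_XX
_XXXXX
t=13: __XX_X
XXX_X_
___X_X
X_XXXX
_XX_XX
_XXXXX
t=14: __XX_X
XXX_X_
___X_X
X__XXX
___XXX
_X_XXX
t=15: __XX_X
XXX_X_
___X_X
X__X_X
______
_X_X_X
t=16: __XX_X
XXX_X_
___X_X
X__X__
____XX
_X_X__
t=17: __XX_X
XXX_X_
___X_X
X__X_X
______
_X_X_X
t=18: __XX_X
XXX_X_
___X_X
X__X_X
_X____
X_XX_X
t=19: __XX_X
XXX_X_
___X_X
X____X
_XXXX_
X_X__X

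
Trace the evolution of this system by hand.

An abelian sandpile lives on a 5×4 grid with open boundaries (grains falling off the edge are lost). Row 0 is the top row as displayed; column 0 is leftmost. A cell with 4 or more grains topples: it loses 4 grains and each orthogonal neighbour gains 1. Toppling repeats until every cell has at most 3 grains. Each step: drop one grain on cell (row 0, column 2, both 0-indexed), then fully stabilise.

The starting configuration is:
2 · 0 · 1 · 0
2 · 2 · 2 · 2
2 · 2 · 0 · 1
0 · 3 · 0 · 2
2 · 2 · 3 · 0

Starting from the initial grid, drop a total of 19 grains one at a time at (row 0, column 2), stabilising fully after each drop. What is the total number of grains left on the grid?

37

0) 2 · 0 · 1 · 0
2 · 2 · 2 · 2
2 · 2 · 0 · 1
0 · 3 · 0 · 2
2 · 2 · 3 · 0
1) 2 · 0 · 2 · 0
2 · 2 · 2 · 2
2 · 2 · 0 · 1
0 · 3 · 0 · 2
2 · 2 · 3 · 0
2) 2 · 0 · 3 · 0
2 · 2 · 2 · 2
2 · 2 · 0 · 1
0 · 3 · 0 · 2
2 · 2 · 3 · 0
3) 2 · 1 · 0 · 1
2 · 2 · 3 · 2
2 · 2 · 0 · 1
0 · 3 · 0 · 2
2 · 2 · 3 · 0
4) 2 · 1 · 1 · 1
2 · 2 · 3 · 2
2 · 2 · 0 · 1
0 · 3 · 0 · 2
2 · 2 · 3 · 0
5) 2 · 1 · 2 · 1
2 · 2 · 3 · 2
2 · 2 · 0 · 1
0 · 3 · 0 · 2
2 · 2 · 3 · 0
6) 2 · 1 · 3 · 1
2 · 2 · 3 · 2
2 · 2 · 0 · 1
0 · 3 · 0 · 2
2 · 2 · 3 · 0
7) 2 · 2 · 1 · 2
2 · 3 · 0 · 3
2 · 2 · 1 · 1
0 · 3 · 0 · 2
2 · 2 · 3 · 0
8) 2 · 2 · 2 · 2
2 · 3 · 0 · 3
2 · 2 · 1 · 1
0 · 3 · 0 · 2
2 · 2 · 3 · 0
9) 2 · 2 · 3 · 2
2 · 3 · 0 · 3
2 · 2 · 1 · 1
0 · 3 · 0 · 2
2 · 2 · 3 · 0
10) 2 · 3 · 0 · 3
2 · 3 · 1 · 3
2 · 2 · 1 · 1
0 · 3 · 0 · 2
2 · 2 · 3 · 0
11) 2 · 3 · 1 · 3
2 · 3 · 1 · 3
2 · 2 · 1 · 1
0 · 3 · 0 · 2
2 · 2 · 3 · 0
12) 2 · 3 · 2 · 3
2 · 3 · 1 · 3
2 · 2 · 1 · 1
0 · 3 · 0 · 2
2 · 2 · 3 · 0
13) 2 · 3 · 3 · 3
2 · 3 · 1 · 3
2 · 2 · 1 · 1
0 · 3 · 0 · 2
2 · 2 · 3 · 0
14) 3 · 1 · 3 · 1
3 · 1 · 0 · 1
2 · 3 · 2 · 2
0 · 3 · 0 · 2
2 · 2 · 3 · 0
15) 3 · 2 · 0 · 2
3 · 1 · 1 · 1
2 · 3 · 2 · 2
0 · 3 · 0 · 2
2 · 2 · 3 · 0
16) 3 · 2 · 1 · 2
3 · 1 · 1 · 1
2 · 3 · 2 · 2
0 · 3 · 0 · 2
2 · 2 · 3 · 0
17) 3 · 2 · 2 · 2
3 · 1 · 1 · 1
2 · 3 · 2 · 2
0 · 3 · 0 · 2
2 · 2 · 3 · 0
18) 3 · 2 · 3 · 2
3 · 1 · 1 · 1
2 · 3 · 2 · 2
0 · 3 · 0 · 2
2 · 2 · 3 · 0
19) 3 · 3 · 0 · 3
3 · 1 · 2 · 1
2 · 3 · 2 · 2
0 · 3 · 0 · 2
2 · 2 · 3 · 0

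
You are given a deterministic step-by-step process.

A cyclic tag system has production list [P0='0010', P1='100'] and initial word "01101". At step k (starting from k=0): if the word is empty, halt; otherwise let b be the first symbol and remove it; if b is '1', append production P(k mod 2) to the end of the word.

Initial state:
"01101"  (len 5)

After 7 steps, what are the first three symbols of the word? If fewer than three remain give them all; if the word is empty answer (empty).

000

[0] "01101"  (len 5)
[1] "1101"  (len 4)
[2] "101100"  (len 6)
[3] "011000010"  (len 9)
[4] "11000010"  (len 8)
[5] "10000100010"  (len 11)
[6] "0000100010100"  (len 13)
[7] "000100010100"  (len 12)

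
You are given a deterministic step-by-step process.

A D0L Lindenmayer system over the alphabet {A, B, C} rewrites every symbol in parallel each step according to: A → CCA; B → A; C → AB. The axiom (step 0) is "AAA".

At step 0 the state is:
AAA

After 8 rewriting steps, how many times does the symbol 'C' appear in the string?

1074

t=0: AAA
t=1: CCACCACCA
t=2: ABABCCAABABCCAABABCCA
t=3: CCAACCAAABABCCACCAACCAAABABCCACCAACCAAABABCCA
t=4: ABABCCACCAABABCCACCACCAACCAAABABCCAABABCCACCAABABCCACCACCAACCAAABABCCAABABCCACCAABABCCACCACCAACCAAABABCCA
t=5: CCAACCAAABABCCAABABCCACCAACCAAABABCCAABABCCAABABCCACCAABAB…ACCAACCAAABABCCAABABCCAABABCCACCAABABCCACCACCAACCAAABABCCA  (len 237)
t=6: ABABCCACCAABABCCACCACCAACCAAABABCCACCAACCAAABABCCAABABCCAC…ACCAACCAAABABCCAABABCCAABABCCACCAABABCCACCACCAACCAAABABCCA  (len 537)
t=7: CCAACCAAABABCCAABABCCACCAACCAAABABCCAABABCCAABABCCACCAABAB…ACCAACCAAABABCCAABABCCAABABCCACCAABABCCACCACCAACCAAABABCCA  (len 1221)
t=8: ABABCCACCAABABCCACCACCAACCAAABABCCACCAACCAAABABCCAABABCCAC…ACCAACCAAABABCCAABABCCAABABCCACCAABABCCACCACCAACCAAABABCCA  (len 2769)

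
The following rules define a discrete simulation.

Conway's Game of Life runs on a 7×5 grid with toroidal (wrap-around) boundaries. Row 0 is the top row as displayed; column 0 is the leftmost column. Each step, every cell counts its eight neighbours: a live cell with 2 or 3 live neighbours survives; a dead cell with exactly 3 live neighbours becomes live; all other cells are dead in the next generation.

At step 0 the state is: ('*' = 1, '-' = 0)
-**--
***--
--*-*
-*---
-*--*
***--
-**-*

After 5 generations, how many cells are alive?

2

0) -**--
***--
--*-*
-*---
-*--*
***--
-**-*
1) -----
*----
--**-
-***-
-----
----*
-----
2) -----
-----
---**
-*-*-
--**-
-----
-----
3) -----
-----
--***
-----
--**-
-----
-----
4) -----
---*-
---*-
----*
-----
-----
-----
5) -----
-----
---**
-----
-----
-----
-----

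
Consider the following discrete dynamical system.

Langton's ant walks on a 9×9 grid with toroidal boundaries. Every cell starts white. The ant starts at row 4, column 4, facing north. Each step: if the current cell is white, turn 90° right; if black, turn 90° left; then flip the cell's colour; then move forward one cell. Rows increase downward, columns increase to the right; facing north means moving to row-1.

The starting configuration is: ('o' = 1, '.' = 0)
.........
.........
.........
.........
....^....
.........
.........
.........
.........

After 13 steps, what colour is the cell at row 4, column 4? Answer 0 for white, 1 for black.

1

[0] .........
.........
.........
.........
....^....
.........
.........
.........
.........
[1] .........
.........
.........
.........
....o>...
.........
.........
.........
.........
[2] .........
.........
.........
.........
....oo...
.....v...
.........
.........
.........
[3] .........
.........
.........
.........
....oo...
....<o...
.........
.........
.........
[4] .........
.........
.........
.........
....^o...
....oo...
.........
.........
.........
[5] .........
.........
.........
.........
...<.o...
....oo...
.........
.........
.........
[6] .........
.........
.........
...^.....
...o.o...
....oo...
.........
.........
.........
[7] .........
.........
.........
...o>....
...o.o...
....oo...
.........
.........
.........
[8] .........
.........
.........
...oo....
...ovo...
....oo...
.........
.........
.........
[9] .........
.........
.........
...oo....
...<oo...
....oo...
.........
.........
.........
[10] .........
.........
.........
...oo....
....oo...
...voo...
.........
.........
.........
[11] .........
.........
.........
...oo....
....oo...
..<ooo...
.........
.........
.........
[12] .........
.........
.........
...oo....
..^.oo...
..oooo...
.........
.........
.........
[13] .........
.........
.........
...oo....
..o>oo...
..oooo...
.........
.........
.........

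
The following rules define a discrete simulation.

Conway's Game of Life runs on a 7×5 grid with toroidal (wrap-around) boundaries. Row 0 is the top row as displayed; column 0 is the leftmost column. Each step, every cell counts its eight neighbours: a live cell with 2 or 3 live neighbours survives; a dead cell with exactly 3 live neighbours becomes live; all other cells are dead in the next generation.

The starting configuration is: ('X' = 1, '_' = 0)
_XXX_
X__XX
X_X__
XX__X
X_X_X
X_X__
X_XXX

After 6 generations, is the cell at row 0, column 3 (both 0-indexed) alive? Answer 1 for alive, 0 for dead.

0

step 0: _XXX_
X__XX
X_X__
XX__X
X_X_X
X_X__
X_XXX
step 1: _____
X____
__X__
__X__
__X__
__X__
X____
step 2: _____
_____
_X___
_XXX_
_XXX_
_X___
_____
step 3: _____
_____
_X___
X__X_
X__X_
_X___
_____
step 4: _____
_____
_____
XXX__
XXX__
_____
_____
step 5: _____
_____
_X___
X_X__
X_X__
_X___
_____
step 6: _____
_____
_X___
X_X__
X_X__
_X___
_____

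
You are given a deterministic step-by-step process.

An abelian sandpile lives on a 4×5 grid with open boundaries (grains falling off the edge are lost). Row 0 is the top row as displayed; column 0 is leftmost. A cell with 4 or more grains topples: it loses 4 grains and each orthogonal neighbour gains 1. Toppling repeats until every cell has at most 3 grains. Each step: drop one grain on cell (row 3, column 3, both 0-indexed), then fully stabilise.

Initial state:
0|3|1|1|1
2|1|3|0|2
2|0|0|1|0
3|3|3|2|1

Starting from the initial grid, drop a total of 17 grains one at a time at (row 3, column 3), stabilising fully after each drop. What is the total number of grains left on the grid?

34

k=0  0|3|1|1|1
2|1|3|0|2
2|0|0|1|0
3|3|3|2|1
k=1  0|3|1|1|1
2|1|3|0|2
2|0|0|1|0
3|3|3|3|1
k=2  0|3|1|1|1
2|1|3|0|2
3|1|1|2|0
0|1|1|1|2
k=3  0|3|1|1|1
2|1|3|0|2
3|1|1|2|0
0|1|1|2|2
k=4  0|3|1|1|1
2|1|3|0|2
3|1|1|2|0
0|1|1|3|2
k=5  0|3|1|1|1
2|1|3|0|2
3|1|1|3|0
0|1|2|0|3
k=6  0|3|1|1|1
2|1|3|0|2
3|1|1|3|0
0|1|2|1|3
k=7  0|3|1|1|1
2|1|3|0|2
3|1|1|3|0
0|1|2|2|3
k=8  0|3|1|1|1
2|1|3|0|2
3|1|1|3|0
0|1|2|3|3
k=9  0|3|1|1|1
2|1|3|1|2
3|1|2|0|2
0|1|3|2|0
k=10  0|3|1|1|1
2|1|3|1|2
3|1|2|0|2
0|1|3|3|0
k=11  0|3|1|1|1
2|1|3|1|2
3|1|3|1|2
0|2|0|1|1
k=12  0|3|1|1|1
2|1|3|1|2
3|1|3|1|2
0|2|0|2|1
k=13  0|3|1|1|1
2|1|3|1|2
3|1|3|1|2
0|2|0|3|1
k=14  0|3|1|1|1
2|1|3|1|2
3|1|3|2|2
0|2|1|0|2
k=15  0|3|1|1|1
2|1|3|1|2
3|1|3|2|2
0|2|1|1|2
k=16  0|3|1|1|1
2|1|3|1|2
3|1|3|2|2
0|2|1|2|2
k=17  0|3|1|1|1
2|1|3|1|2
3|1|3|2|2
0|2|1|3|2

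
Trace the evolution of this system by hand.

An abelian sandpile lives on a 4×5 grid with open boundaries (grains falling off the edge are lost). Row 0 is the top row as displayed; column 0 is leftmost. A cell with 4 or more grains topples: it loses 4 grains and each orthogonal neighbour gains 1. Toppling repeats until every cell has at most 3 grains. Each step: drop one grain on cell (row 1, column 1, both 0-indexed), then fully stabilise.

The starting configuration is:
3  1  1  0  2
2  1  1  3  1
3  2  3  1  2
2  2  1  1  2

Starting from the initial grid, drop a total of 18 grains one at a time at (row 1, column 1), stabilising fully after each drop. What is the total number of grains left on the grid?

36

step 0: 3  1  1  0  2
2  1  1  3  1
3  2  3  1  2
2  2  1  1  2
step 1: 3  1  1  0  2
2  2  1  3  1
3  2  3  1  2
2  2  1  1  2
step 2: 3  1  1  0  2
2  3  1  3  1
3  2  3  1  2
2  2  1  1  2
step 3: 3  2  1  0  2
3  0  2  3  1
3  3  3  1  2
2  2  1  1  2
step 4: 3  2  1  0  2
3  1  2  3  1
3  3  3  1  2
2  2  1  1  2
step 5: 3  2  1  0  2
3  2  2  3  1
3  3  3  1  2
2  2  1  1  2
step 6: 3  2  1  0  2
3  3  2  3  1
3  3  3  1  2
2  2  1  1  2
step 7: 1  1  3  1  2
3  0  2  0  2
1  3  1  3  2
3  3  2  1  2
step 8: 1  1  3  1  2
3  1  2  0  2
1  3  1  3  2
3  3  2  1  2
step 9: 1  1  3  1  2
3  2  2  0  2
1  3  1  3  2
3  3  2  1  2
step 10: 1  1  3  1  2
3  3  2  0  2
1  3  1  3  2
3  3  2  1  2
step 11: 2  2  3  1  2
1  2  3  0  2
0  2  2  3  2
1  1  3  1  2
step 12: 2  2  3  1  2
1  3  3  0  2
0  2  2  3  2
1  1  3  1  2
step 13: 3  0  1  2  2
2  2  1  1  2
0  3  3  3  2
1  1  3  1  2
step 14: 3  0  1  2  2
2  3  1  1  2
0  3  3  3  2
1  1  3  1  2
step 15: 3  1  1  2  2
3  1  3  2  2
1  1  2  0  3
1  3  0  3  2
step 16: 3  1  1  2  2
3  2  3  2  2
1  1  2  0  3
1  3  0  3  2
step 17: 3  1  1  2  2
3  3  3  2  2
1  1  2  0  3
1  3  0  3  2
step 18: 0  3  2  2  2
1  2  0  3  2
2  2  3  0  3
1  3  0  3  2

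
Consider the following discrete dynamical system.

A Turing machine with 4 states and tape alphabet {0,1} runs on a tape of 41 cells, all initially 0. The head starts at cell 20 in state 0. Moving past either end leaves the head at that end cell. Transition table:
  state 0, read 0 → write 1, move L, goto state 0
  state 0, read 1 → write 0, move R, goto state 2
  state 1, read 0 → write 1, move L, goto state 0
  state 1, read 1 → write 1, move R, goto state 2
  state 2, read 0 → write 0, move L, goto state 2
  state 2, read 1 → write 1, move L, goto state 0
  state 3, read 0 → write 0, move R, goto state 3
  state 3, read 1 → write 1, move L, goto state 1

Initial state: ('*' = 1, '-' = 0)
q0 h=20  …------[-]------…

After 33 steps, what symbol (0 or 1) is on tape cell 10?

1

k=0  q0 h=20  …------[-]------…
k=1  q0 h=19  …------[-]*-----…
k=2  q0 h=18  …------[-]**----…
k=3  q0 h=17  …------[-]***---…
k=4  q0 h=16  …------[-]****--…
k=5  q0 h=15  …------[-]*****-…
k=6  q0 h=14  …------[-]******…
k=7  q0 h=13  …------[-]******…
k=8  q0 h=12  …------[-]******…
k=9  q0 h=11  …------[-]******…
k=10  q0 h=10  …------[-]******…
k=11  q0 h= 9  …------[-]******…
k=12  q0 h= 8  …------[-]******…
k=13  q0 h= 7  …------[-]******…
k=14  q0 h= 6  |------[-]******…
k=15  q0 h= 5  |-----[-]******…
k=16  q0 h= 4  |----[-]******…
k=17  q0 h= 3  |---[-]******…
k=18  q0 h= 2  |--[-]******…
k=19  q0 h= 1  |-[-]******…
k=20  q0 h= 0  |[-]******…
k=21  q0 h= 0  |[*]******…
k=22  q2 h= 1  |-[*]******…
k=23  q0 h= 0  |[-]******…
k=24  q0 h= 0  |[*]******…
k=25  q2 h= 1  |-[*]******…
k=26  q0 h= 0  |[-]******…
k=27  q0 h= 0  |[*]******…
k=28  q2 h= 1  |-[*]******…
k=29  q0 h= 0  |[-]******…
k=30  q0 h= 0  |[*]******…
k=31  q2 h= 1  |-[*]******…
k=32  q0 h= 0  |[-]******…
k=33  q0 h= 0  |[*]******…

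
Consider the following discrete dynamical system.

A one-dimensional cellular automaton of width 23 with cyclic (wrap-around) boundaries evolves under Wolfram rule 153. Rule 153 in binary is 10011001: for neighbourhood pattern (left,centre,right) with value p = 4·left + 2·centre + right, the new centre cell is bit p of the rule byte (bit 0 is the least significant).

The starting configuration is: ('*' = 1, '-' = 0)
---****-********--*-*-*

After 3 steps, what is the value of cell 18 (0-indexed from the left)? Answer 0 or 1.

1

k=0  ---****-********--*-*-*
k=1  **-***--*******-*------
k=2  *--**-*-******---*****-
k=3  -*-*----*****-**-****--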